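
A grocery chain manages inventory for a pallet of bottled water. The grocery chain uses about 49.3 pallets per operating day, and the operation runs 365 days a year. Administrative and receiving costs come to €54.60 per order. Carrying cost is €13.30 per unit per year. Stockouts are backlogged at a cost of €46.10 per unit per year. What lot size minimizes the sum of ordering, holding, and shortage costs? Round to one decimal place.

Q* ≈ 436.3 pallets

Annual demand D = 49.3 × 365 = 17,994.5.
With planned backorders, Q* = √(2DS/H) · √((H+B)/B).
√(2DS/H) = √(2 × 17,994.5 × 54.6 / 13.3) = 384.375.
√((H+B)/B) = √((13.3+46.1)/46.1) = 1.1351.
Q* ≈ 436.313.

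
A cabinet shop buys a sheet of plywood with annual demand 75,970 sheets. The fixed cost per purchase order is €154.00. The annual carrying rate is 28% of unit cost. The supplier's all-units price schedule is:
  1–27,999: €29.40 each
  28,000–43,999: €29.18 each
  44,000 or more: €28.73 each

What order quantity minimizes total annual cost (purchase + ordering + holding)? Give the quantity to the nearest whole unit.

Holding cost per unit per year at price C is H = 0.28·C.
Evaluate total cost at each tier's feasible EOQ or, if the EOQ is below the tier, at the tier's minimum quantity.
EOQ at €29.40 = 1685.9 (feasible in tier 1): TC = 75,970×€29.40 + (75,970/1685.9)×154 + (1685.9/2)×0.28×€29.40 = €2,247,396.71.
EOQ at €29.18 = 1692.3 < 28000, so use break Q=28000: TC = 75,970×€29.18 + (75,970/28000.0)×154 + (28000.0/2)×0.28×€29.18 = €2,331,608.04.
EOQ at €28.73 = 1705.5 < 44000, so use break Q=44000: TC = 75,970×€28.73 + (75,970/44000.0)×154 + (44000.0/2)×0.28×€28.73 = €2,359,860.79.
Lowest total cost is €2,247,396.71 at Q = 1685.9.

Q* ≈ 1,686 sheets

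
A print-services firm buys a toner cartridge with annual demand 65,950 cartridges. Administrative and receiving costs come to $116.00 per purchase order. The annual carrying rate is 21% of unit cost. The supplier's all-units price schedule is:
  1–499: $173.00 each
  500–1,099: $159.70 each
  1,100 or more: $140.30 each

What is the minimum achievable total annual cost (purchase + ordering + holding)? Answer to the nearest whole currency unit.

Holding cost per unit per year at price C is H = 0.21·C.
For each price level, check whether its EOQ is feasible; otherwise the best quantity at that price is the breakpoint.
Tier 1 ($173.00): EOQ = 649.0 exceeds tier's upper bound 499, so this tier is dominated.
EOQ at $159.70 = 675.4 (feasible in tier 2): TC = 65,950×$159.70 + (65,950/675.4)×116 + (675.4/2)×0.21×$159.70 = $10,554,867.36.
EOQ at $140.30 = 720.6 < 1100, so use break Q=1100: TC = 65,950×$140.30 + (65,950/1100.0)×116 + (1100.0/2)×0.21×$140.30 = $9,275,944.38.
Lowest total cost among the candidates is at Q = 1100.0.

TC* ≈ $9,275,944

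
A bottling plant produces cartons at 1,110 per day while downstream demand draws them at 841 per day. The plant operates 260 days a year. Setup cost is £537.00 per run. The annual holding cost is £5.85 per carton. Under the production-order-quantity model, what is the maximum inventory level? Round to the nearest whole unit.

I_max ≈ 3,119 cartons

Annual demand D = 841 × 260 = 218,660.
Production build-up factor (1 − d/p) = 1 − 841/1,110 = 0.2423.
Q* = √(2DS / (H(1 − d/p))) = √(2 × 218,660 × 537 / (5.85 × 0.2423)).
= √(234,840,840 / 1.4177) ≈ 12870.465.
Maximum inventory = Q*(1 − d/p) = 12870.465 × 0.2423 ≈ 3119.059.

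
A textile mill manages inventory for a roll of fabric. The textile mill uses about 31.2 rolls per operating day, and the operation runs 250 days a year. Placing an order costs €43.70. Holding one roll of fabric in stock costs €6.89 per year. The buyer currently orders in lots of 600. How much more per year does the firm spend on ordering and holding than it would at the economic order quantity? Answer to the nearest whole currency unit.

Annual demand D = 31.2 × 250 = 7,800.
EOQ = √(2DS/H) = √(2 × 7,800 × 43.7 / 6.89) ≈ 314.55.
Cost at Q* = (D/Q*)S + (Q*/2)H = √(2DSH) ≈ €2,167.27.
Cost at Q = 600: (7,800/600)×43.7 + (600/2)×6.89 = €568.10 + €2,067.00 = €2,635.10.
Excess = €2,635.10 − €2,167.27 = €467.83.

Extra cost ≈ €468 per year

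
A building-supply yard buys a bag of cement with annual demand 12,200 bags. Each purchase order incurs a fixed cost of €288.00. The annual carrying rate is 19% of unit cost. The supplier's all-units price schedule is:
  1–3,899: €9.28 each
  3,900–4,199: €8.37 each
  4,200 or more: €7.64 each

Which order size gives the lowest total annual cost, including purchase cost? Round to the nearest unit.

Q* ≈ 4,200 bags

Holding cost per unit per year at price C is H = 0.19·C.
For each price level, check whether its EOQ is feasible; otherwise the best quantity at that price is the breakpoint.
EOQ at €9.28 = 1996.4 (feasible in tier 1): TC = 12,200×€9.28 + (12,200/1996.4)×288 + (1996.4/2)×0.19×€9.28 = €116,735.99.
EOQ at €8.37 = 2102.1 < 3900, so use break Q=3900: TC = 12,200×€8.37 + (12,200/3900.0)×288 + (3900.0/2)×0.19×€8.37 = €106,116.01.
EOQ at €7.64 = 2200.2 < 4200, so use break Q=4200: TC = 12,200×€7.64 + (12,200/4200.0)×288 + (4200.0/2)×0.19×€7.64 = €97,092.93.
Lowest total cost is €97,092.93 at Q = 4200.0.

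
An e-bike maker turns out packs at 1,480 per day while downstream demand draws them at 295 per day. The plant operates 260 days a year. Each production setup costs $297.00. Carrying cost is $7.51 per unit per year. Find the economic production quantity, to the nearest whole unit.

Annual demand D = 295 × 260 = 76,700.
Production build-up factor (1 − d/p) = 1 − 295/1,480 = 0.8007.
Q* = √(2DS / (H(1 − d/p))) = √(2 × 76,700 × 297 / (7.51 × 0.8007)).
= √(45,559,800 / 6.0131) ≈ 2752.597.

Q* ≈ 2,753 packs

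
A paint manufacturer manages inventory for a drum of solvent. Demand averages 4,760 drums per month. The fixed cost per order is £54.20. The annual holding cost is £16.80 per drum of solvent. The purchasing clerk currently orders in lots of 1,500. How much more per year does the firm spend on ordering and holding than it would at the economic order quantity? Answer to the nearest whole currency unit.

Annual demand D = 4,760 × 12 = 57,120.
EOQ = √(2DS/H) = √(2 × 57,120 × 54.2 / 16.8) ≈ 607.09.
Cost at Q* = (D/Q*)S + (Q*/2)H = √(2DSH) ≈ £10,199.14.
Cost at Q = 1,500: (57,120/1,500)×54.2 + (1,500/2)×16.8 = £2,063.94 + £12,600.00 = £14,663.94.
Excess = £14,663.94 − £10,199.14 = £4,464.80.

Extra cost ≈ £4,465 per year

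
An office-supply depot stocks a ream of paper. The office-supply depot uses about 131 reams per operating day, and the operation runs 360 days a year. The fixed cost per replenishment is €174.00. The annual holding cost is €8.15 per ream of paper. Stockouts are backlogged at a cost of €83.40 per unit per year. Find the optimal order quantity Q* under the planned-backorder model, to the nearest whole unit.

Annual demand D = 131 × 360 = 47,160.
With planned backorders, Q* = √(2DS/H) · √((H+B)/B).
√(2DS/H) = √(2 × 47,160 × 174 / 8.15) = 1419.050.
√((H+B)/B) = √((8.15+83.4)/83.4) = 1.0477.
Q* ≈ 1486.770.

Q* ≈ 1,487 reams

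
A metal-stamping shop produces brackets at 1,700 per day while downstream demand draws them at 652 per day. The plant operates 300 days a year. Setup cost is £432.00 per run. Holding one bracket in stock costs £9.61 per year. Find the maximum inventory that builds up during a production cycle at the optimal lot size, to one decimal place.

I_max ≈ 3,292.6 brackets

Annual demand D = 652 × 300 = 195,600.
Production build-up factor (1 − d/p) = 1 − 652/1,700 = 0.6165.
Q* = √(2DS / (H(1 − d/p))) = √(2 × 195,600 × 432 / (9.61 × 0.6165)).
= √(168,998,400 / 5.9243) ≈ 5341.010.
Maximum inventory = Q*(1 − d/p) = 5341.010 × 0.6165 ≈ 3292.576.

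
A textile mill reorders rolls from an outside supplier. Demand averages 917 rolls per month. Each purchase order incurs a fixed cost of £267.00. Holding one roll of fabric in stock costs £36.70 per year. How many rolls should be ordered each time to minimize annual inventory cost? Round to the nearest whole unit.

Q* ≈ 400 rolls

Annual demand D = 917 × 12 = 11,004.
EOQ = √(2DS / H) = √(2 × 11,004 × 267 / 36.7).
= √(5,876,136 / 36.7) = √160,112.6975 ≈ 400.141.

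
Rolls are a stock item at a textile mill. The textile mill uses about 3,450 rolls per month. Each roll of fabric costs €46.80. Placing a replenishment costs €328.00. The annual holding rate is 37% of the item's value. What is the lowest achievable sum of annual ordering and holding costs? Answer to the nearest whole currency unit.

Annual demand D = 3,450 × 12 = 41,400.
Holding cost H = 0.37 × €46.80 = €17.3160 per unit per year.
EOQ = √(2DS/H) = √(2 × 41,400 × 328 / 17.316) ≈ 1252.36.
At the optimum the two cost components are equal, so total cost = 2·(Q*/2)H = Q*·H.
Minimum total = √(2DSH) = √(2 × 41,400 × 328 × 17.316) ≈ 21685.822.

TC* ≈ €21,686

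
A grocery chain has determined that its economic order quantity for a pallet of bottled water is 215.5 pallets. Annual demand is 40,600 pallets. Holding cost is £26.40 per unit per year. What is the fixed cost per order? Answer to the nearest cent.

S ≈ £15.10

Invert the EOQ relation Q*² = 2DS/H.
From Q* = √(2DS/H): S = Q*²H / (2D) = 215.5² × 26.4 / (2 × 40,600) = 15.0988.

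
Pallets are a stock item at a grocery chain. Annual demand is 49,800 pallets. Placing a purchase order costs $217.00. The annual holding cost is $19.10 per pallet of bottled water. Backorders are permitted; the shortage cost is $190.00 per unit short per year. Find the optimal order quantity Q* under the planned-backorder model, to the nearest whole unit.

With planned backorders, Q* = √(2DS/H) · √((H+B)/B).
√(2DS/H) = √(2 × 49,800 × 217 / 19.1) = 1063.758.
√((H+B)/B) = √((19.1+190)/190) = 1.0491.
Q* ≈ 1115.946.

Q* ≈ 1,116 pallets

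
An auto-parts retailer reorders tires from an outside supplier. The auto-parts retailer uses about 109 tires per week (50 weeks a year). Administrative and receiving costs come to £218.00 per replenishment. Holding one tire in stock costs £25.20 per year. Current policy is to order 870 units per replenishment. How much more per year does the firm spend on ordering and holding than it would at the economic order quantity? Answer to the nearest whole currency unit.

Extra cost ≈ £4,589 per year

Annual demand D = 109 × 50 = 5,450.
EOQ = √(2DS/H) = √(2 × 5,450 × 218 / 25.2) ≈ 307.07.
Cost at Q* = (D/Q*)S + (Q*/2)H = √(2DSH) ≈ £7,738.23.
Cost at Q = 870: (5,450/870)×218 + (870/2)×25.2 = £1,365.63 + £10,962.00 = £12,327.63.
Excess = £12,327.63 − £7,738.23 = £4,589.40.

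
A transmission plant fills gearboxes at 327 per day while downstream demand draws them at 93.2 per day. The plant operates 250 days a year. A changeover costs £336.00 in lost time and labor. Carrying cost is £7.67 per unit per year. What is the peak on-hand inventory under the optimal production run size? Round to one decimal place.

I_max ≈ 1,208.1 gearboxes

Annual demand D = 93.2 × 250 = 23,300.
Production build-up factor (1 − d/p) = 1 − 93.2/327 = 0.7150.
Q* = √(2DS / (H(1 − d/p))) = √(2 × 23,300 × 336 / (7.67 × 0.7150)).
= √(15,657,600 / 5.4839) ≈ 1689.727.
Maximum inventory = Q*(1 − d/p) = 1689.727 × 0.7150 ≈ 1208.129.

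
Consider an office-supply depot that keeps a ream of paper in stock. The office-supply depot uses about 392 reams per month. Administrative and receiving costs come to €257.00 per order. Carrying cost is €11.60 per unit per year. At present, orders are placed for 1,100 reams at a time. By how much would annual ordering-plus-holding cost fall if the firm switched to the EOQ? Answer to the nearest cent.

Extra cost ≈ €2,183.07 per year

Annual demand D = 392 × 12 = 4,704.
EOQ = √(2DS/H) = √(2 × 4,704 × 257 / 11.6) ≈ 456.55.
Cost at Q* = (D/Q*)S + (Q*/2)H = √(2DSH) ≈ €5,295.95.
Cost at Q = 1,100: (4,704/1,100)×257 + (1,100/2)×11.6 = €1,099.03 + €6,380.00 = €7,479.03.
Excess = €7,479.03 − €5,295.95 = €2,183.07.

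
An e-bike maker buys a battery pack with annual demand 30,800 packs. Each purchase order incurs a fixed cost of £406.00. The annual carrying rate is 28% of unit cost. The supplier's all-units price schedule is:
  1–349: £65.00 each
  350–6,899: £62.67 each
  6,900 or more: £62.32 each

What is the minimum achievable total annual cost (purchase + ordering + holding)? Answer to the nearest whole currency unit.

Holding cost per unit per year at price C is H = 0.28·C.
Candidates are each tier's EOQ (if it falls in that tier) and each price-break quantity.
Tier 1 (£65.00): EOQ = 1172.2 exceeds tier's upper bound 349, so this tier is dominated.
EOQ at £62.67 = 1193.8 (feasible in tier 2): TC = 30,800×£62.67 + (30,800/1193.8)×406 + (1193.8/2)×0.28×£62.67 = £1,951,184.95.
EOQ at £62.32 = 1197.2 < 6900, so use break Q=6900: TC = 30,800×£62.32 + (30,800/6900.0)×406 + (6900.0/2)×0.28×£62.32 = £1,981,469.41.
Lowest total cost among the candidates is at Q = 1193.8.

TC* ≈ £1,951,185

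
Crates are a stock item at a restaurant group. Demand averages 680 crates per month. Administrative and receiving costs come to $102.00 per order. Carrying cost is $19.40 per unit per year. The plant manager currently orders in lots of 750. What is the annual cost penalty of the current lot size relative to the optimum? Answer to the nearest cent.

Annual demand D = 680 × 12 = 8,160.
EOQ = √(2DS/H) = √(2 × 8,160 × 102 / 19.4) ≈ 292.93.
Cost at Q* = (D/Q*)S + (Q*/2)H = √(2DSH) ≈ $5,682.78.
Cost at Q = 750: (8,160/750)×102 + (750/2)×19.4 = $1,109.76 + $7,275.00 = $8,384.76.
Excess = $8,384.76 − $5,682.78 = $2,701.98.

Extra cost ≈ $2,701.98 per year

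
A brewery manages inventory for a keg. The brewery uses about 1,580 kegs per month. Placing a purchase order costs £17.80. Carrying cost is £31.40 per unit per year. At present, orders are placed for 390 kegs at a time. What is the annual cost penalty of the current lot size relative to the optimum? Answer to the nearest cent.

Extra cost ≈ £2,384.63 per year

Annual demand D = 1,580 × 12 = 18,960.
EOQ = √(2DS/H) = √(2 × 18,960 × 17.8 / 31.4) ≈ 146.62.
Cost at Q* = (D/Q*)S + (Q*/2)H = √(2DSH) ≈ £4,603.72.
Cost at Q = 390: (18,960/390)×17.8 + (390/2)×31.4 = £865.35 + £6,123.00 = £6,988.35.
Excess = £6,988.35 − £4,603.72 = £2,384.63.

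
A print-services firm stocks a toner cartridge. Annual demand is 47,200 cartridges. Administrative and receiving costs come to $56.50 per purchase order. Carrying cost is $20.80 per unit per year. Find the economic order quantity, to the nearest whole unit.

EOQ = √(2DS / H) = √(2 × 47,200 × 56.5 / 20.8).
= √(5,333,600 / 20.8) = √256,423.0769 ≈ 506.382.

Q* ≈ 506 cartridges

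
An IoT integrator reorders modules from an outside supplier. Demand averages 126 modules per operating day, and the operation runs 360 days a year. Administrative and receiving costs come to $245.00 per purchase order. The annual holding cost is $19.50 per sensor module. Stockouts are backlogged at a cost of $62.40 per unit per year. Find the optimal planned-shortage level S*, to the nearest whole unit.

S* ≈ 291 modules

Annual demand D = 126 × 360 = 45,360.
With planned backorders, Q* = √(2DS/H) · √((H+B)/B).
√(2DS/H) = √(2 × 45,360 × 245 / 19.5) = 1067.621.
√((H+B)/B) = √((19.5+62.4)/62.4) = 1.1456.
Q* ≈ 1223.114.
S* = Q* · H/(H+B) = 1223.114 × 19.5/81.9 ≈ 291.218.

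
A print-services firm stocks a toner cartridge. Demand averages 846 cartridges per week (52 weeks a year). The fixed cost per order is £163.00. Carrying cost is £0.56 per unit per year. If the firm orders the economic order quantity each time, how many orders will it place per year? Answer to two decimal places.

N ≈ 8.69 orders per year

Annual demand D = 846 × 52 = 43,992.
Q* = √(2DS/H) = √(2 × 43,992 × 163 / 0.56) ≈ 5060.60.
Orders per year = D / Q* = 43,992 / 5060.60 ≈ 8.693.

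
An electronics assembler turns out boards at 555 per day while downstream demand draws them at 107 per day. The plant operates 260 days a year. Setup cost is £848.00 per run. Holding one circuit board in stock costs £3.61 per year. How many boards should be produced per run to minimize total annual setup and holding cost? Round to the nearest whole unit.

Annual demand D = 107 × 260 = 27,820.
Production build-up factor (1 − d/p) = 1 − 107/555 = 0.8072.
Q* = √(2DS / (H(1 − d/p))) = √(2 × 27,820 × 848 / (3.61 × 0.8072)).
= √(47,182,720 / 2.914) ≈ 4023.883.

Q* ≈ 4,024 boards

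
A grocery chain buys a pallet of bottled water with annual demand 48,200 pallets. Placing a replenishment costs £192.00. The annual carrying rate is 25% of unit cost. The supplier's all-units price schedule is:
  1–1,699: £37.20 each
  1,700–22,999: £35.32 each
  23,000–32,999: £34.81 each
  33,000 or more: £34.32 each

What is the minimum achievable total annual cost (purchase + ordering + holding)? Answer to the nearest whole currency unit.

TC* ≈ £1,715,373

Holding cost per unit per year at price C is H = 0.25·C.
Evaluate total cost at each tier's feasible EOQ or, if the EOQ is below the tier, at the tier's minimum quantity.
EOQ at £37.20 = 1410.7 (feasible in tier 1): TC = 48,200×£37.20 + (48,200/1410.7)×192 + (1410.7/2)×0.25×£37.20 = £1,806,159.90.
EOQ at £35.32 = 1447.8 < 1700, so use break Q=1700: TC = 48,200×£35.32 + (48,200/1700.0)×192 + (1700.0/2)×0.25×£35.32 = £1,715,373.26.
EOQ at £34.81 = 1458.4 < 23000, so use break Q=23000: TC = 48,200×£34.81 + (48,200/23000.0)×192 + (23000.0/2)×0.25×£34.81 = £1,778,323.12.
EOQ at £34.32 = 1468.7 < 33000, so use break Q=33000: TC = 48,200×£34.32 + (48,200/33000.0)×192 + (33000.0/2)×0.25×£34.32 = £1,796,074.44.
Lowest total cost among the candidates is at Q = 1700.0.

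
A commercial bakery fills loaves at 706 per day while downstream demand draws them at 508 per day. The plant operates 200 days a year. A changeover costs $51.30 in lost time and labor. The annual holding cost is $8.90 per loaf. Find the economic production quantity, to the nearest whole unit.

Q* ≈ 2,044 loaves

Annual demand D = 508 × 200 = 101,600.
Production build-up factor (1 − d/p) = 1 − 508/706 = 0.2805.
Q* = √(2DS / (H(1 − d/p))) = √(2 × 101,600 × 51.3 / (8.9 × 0.2805)).
= √(10,424,160 / 2.496) ≈ 2043.597.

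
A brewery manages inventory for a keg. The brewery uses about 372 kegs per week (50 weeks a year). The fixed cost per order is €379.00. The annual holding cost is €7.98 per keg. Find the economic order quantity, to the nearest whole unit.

Q* ≈ 1,329 kegs

Annual demand D = 372 × 50 = 18,600.
EOQ = √(2DS / H) = √(2 × 18,600 × 379 / 7.98).
= √(14,098,800 / 7.98) = √1,766,766.9173 ≈ 1329.198.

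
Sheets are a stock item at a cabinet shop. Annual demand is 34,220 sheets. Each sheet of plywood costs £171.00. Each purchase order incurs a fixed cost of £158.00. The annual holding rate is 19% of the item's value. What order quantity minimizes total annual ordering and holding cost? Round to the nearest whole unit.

Q* ≈ 577 sheets

Holding cost H = 0.19 × £171.00 = £32.4900 per unit per year.
EOQ = √(2DS / H) = √(2 × 34,220 × 158 / 32.49).
= √(10,813,520 / 32.49) = √332,826.1003 ≈ 576.911.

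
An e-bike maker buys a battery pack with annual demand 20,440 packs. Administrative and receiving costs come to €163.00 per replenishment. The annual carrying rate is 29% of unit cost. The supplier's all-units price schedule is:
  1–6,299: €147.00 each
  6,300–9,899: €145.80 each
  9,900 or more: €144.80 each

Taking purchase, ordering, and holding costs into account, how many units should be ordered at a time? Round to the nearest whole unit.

Q* ≈ 395 packs

Holding cost per unit per year at price C is H = 0.29·C.
Evaluate total cost at each tier's feasible EOQ or, if the EOQ is below the tier, at the tier's minimum quantity.
EOQ at €147.00 = 395.4 (feasible in tier 1): TC = 20,440×€147.00 + (20,440/395.4)×163 + (395.4/2)×0.29×€147.00 = €3,021,534.15.
EOQ at €145.80 = 397.0 < 6300, so use break Q=6300: TC = 20,440×€145.80 + (20,440/6300.0)×163 + (6300.0/2)×0.29×€145.80 = €3,113,869.14.
EOQ at €144.80 = 398.4 < 9900, so use break Q=9900: TC = 20,440×€144.80 + (20,440/9900.0)×163 + (9900.0/2)×0.29×€144.80 = €3,167,908.94.
Lowest total cost is €3,021,534.15 at Q = 395.4.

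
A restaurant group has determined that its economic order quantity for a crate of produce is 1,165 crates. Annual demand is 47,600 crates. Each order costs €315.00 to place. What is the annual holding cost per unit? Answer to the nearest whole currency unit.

Squaring Q* = √(2DS/H) gives Q*² = 2DS/H.
From Q* = √(2DS/H): H = 2DS / Q*² = 2 × 47,600 × 315 / 1,165² = 22.0951.

H ≈ €22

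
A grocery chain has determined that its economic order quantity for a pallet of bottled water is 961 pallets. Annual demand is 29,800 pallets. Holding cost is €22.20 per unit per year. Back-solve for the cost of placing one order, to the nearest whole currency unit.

Invert the EOQ relation Q*² = 2DS/H.
From Q* = √(2DS/H): S = Q*²H / (2D) = 961² × 22.2 / (2 × 29,800) = 343.9961.

S ≈ €344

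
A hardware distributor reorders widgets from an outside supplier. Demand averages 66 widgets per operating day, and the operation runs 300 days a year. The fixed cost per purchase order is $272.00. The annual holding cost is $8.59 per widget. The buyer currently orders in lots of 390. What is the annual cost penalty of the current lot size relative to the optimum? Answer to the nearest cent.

Extra cost ≈ $5,865.31 per year

Annual demand D = 66 × 300 = 19,800.
EOQ = √(2DS/H) = √(2 × 19,800 × 272 / 8.59) ≈ 1119.79.
Cost at Q* = (D/Q*)S + (Q*/2)H = √(2DSH) ≈ $9,618.97.
Cost at Q = 390: (19,800/390)×272 + (390/2)×8.59 = $13,809.23 + $1,675.05 = $15,484.28.
Excess = $15,484.28 − $9,618.97 = $5,865.31.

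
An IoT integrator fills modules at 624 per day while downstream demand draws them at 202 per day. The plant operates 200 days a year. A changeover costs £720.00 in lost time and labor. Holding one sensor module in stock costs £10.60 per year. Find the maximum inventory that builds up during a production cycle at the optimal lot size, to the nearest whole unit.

Annual demand D = 202 × 200 = 40,400.
Production build-up factor (1 − d/p) = 1 − 202/624 = 0.6763.
Q* = √(2DS / (H(1 − d/p))) = √(2 × 40,400 × 720 / (10.6 × 0.6763)).
= √(58,176,000 / 7.1686) ≈ 2848.755.
Maximum inventory = Q*(1 − d/p) = 2848.755 × 0.6763 ≈ 1926.562.

I_max ≈ 1,927 modules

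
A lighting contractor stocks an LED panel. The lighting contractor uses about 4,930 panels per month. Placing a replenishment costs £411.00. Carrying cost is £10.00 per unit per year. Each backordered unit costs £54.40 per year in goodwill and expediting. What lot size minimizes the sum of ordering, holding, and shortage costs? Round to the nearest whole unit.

Annual demand D = 4,930 × 12 = 59,160.
With planned backorders, Q* = √(2DS/H) · √((H+B)/B).
√(2DS/H) = √(2 × 59,160 × 411 / 10) = 2205.210.
√((H+B)/B) = √((10+54.4)/54.4) = 1.0880.
Q* ≈ 2399.349.

Q* ≈ 2,399 panels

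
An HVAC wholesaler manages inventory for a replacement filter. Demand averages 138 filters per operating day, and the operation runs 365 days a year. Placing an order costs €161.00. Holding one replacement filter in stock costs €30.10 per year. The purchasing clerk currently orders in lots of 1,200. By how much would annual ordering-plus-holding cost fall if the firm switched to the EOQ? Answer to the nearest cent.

Extra cost ≈ €2,722.81 per year

Annual demand D = 138 × 365 = 50,370.
EOQ = √(2DS/H) = √(2 × 50,370 × 161 / 30.1) ≈ 734.06.
Cost at Q* = (D/Q*)S + (Q*/2)H = √(2DSH) ≈ €22,095.16.
Cost at Q = 1,200: (50,370/1,200)×161 + (1,200/2)×30.1 = €6,757.98 + €18,060.00 = €24,817.97.
Excess = €24,817.97 − €22,095.16 = €2,722.81.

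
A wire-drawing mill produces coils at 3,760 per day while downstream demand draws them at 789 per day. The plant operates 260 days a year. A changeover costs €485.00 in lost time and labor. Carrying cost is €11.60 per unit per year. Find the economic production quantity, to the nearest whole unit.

Annual demand D = 789 × 260 = 205,140.
Production build-up factor (1 − d/p) = 1 − 789/3,760 = 0.7902.
Q* = √(2DS / (H(1 − d/p))) = √(2 × 205,140 × 485 / (11.6 × 0.7902)).
= √(198,985,800 / 9.1659) ≈ 4659.343.

Q* ≈ 4,659 coils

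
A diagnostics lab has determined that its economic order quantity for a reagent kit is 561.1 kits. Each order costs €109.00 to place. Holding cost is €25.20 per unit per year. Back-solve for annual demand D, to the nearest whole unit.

D ≈ 36,394 kits per year

Squaring Q* = √(2DS/H) gives Q*² = 2DS/H.
From Q* = √(2DS/H): D = Q*²H / (2S) = 561.1² × 25.2 / (2 × 109) = 36393.564.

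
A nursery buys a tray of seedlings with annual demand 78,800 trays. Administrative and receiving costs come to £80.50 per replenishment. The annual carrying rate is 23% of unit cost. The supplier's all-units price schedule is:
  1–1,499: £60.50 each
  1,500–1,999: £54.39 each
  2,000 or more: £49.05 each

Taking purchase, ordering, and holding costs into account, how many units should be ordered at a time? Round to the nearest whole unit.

Holding cost per unit per year at price C is H = 0.23·C.
Evaluate total cost at each tier's feasible EOQ or, if the EOQ is below the tier, at the tier's minimum quantity.
EOQ at £60.50 = 954.8 (feasible in tier 1): TC = 78,800×£60.50 + (78,800/954.8)×80.5 + (954.8/2)×0.23×£60.50 = £4,780,686.72.
EOQ at £54.39 = 1007.1 < 1500, so use break Q=1500: TC = 78,800×£54.39 + (78,800/1500.0)×80.5 + (1500.0/2)×0.23×£54.39 = £4,299,543.21.
EOQ at £49.05 = 1060.5 < 2000, so use break Q=2000: TC = 78,800×£49.05 + (78,800/2000.0)×80.5 + (2000.0/2)×0.23×£49.05 = £3,879,593.20.
Lowest total cost is £3,879,593.20 at Q = 2000.0.

Q* ≈ 2,000 trays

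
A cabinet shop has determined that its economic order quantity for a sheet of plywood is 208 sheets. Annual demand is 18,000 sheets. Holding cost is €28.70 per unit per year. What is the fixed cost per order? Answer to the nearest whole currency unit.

Invert the EOQ relation Q*² = 2DS/H.
From Q* = √(2DS/H): S = Q*²H / (2D) = 208² × 28.7 / (2 × 18,000) = 34.4910.

S ≈ €34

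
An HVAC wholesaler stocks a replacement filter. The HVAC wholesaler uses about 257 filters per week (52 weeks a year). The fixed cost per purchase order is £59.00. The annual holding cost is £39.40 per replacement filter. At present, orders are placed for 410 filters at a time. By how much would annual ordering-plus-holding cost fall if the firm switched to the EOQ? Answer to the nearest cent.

Extra cost ≈ £2,117.73 per year

Annual demand D = 257 × 52 = 13,364.
EOQ = √(2DS/H) = √(2 × 13,364 × 59 / 39.4) ≈ 200.06.
Cost at Q* = (D/Q*)S + (Q*/2)H = √(2DSH) ≈ £7,882.38.
Cost at Q = 410: (13,364/410)×59 + (410/2)×39.4 = £1,923.11 + £8,077.00 = £10,000.11.
Excess = £10,000.11 − £7,882.38 = £2,117.73.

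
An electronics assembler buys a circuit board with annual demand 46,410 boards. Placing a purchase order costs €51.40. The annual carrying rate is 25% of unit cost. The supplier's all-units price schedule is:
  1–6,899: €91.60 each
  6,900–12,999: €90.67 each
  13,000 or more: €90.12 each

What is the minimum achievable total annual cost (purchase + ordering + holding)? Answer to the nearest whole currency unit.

Holding cost per unit per year at price C is H = 0.25·C.
Evaluate total cost at each tier's feasible EOQ or, if the EOQ is below the tier, at the tier's minimum quantity.
EOQ at €91.60 = 456.4 (feasible in tier 1): TC = 46,410×€91.60 + (46,410/456.4)×51.4 + (456.4/2)×0.25×€91.60 = €4,261,608.50.
EOQ at €90.67 = 458.8 < 6900, so use break Q=6900: TC = 46,410×€90.67 + (46,410/6900.0)×51.4 + (6900.0/2)×0.25×€90.67 = €4,286,543.30.
EOQ at €90.12 = 460.2 < 13000, so use break Q=13000: TC = 46,410×€90.12 + (46,410/13000.0)×51.4 + (13000.0/2)×0.25×€90.12 = €4,329,097.70.
Lowest total cost among the candidates is at Q = 456.4.

TC* ≈ €4,261,608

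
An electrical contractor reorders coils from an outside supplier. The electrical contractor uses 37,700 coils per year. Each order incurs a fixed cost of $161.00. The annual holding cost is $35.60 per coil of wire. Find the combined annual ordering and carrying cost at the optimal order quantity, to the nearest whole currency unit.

EOQ = √(2DS/H) = √(2 × 37,700 × 161 / 35.6) ≈ 583.95.
At the optimum the two cost components are equal, so total cost = 2·(Q*/2)H = Q*·H.
Minimum total = √(2DSH) = √(2 × 37,700 × 161 × 35.6) ≈ 20788.522.

TC* ≈ $20,789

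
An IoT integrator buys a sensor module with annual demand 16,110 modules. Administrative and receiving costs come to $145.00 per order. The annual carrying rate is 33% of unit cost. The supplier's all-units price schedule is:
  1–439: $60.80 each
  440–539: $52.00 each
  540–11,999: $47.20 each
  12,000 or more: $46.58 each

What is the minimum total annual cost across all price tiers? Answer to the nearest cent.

Holding cost per unit per year at price C is H = 0.33·C.
Evaluate total cost at each tier's feasible EOQ or, if the EOQ is below the tier, at the tier's minimum quantity.
Tier 1 ($60.80): EOQ = 482.5 exceeds tier's upper bound 439, so this tier is dominated.
EOQ at $52.00 = 521.8 (feasible in tier 2): TC = 16,110×$52.00 + (16,110/521.8)×145 + (521.8/2)×0.33×$52.00 = $846,673.76.
EOQ at $47.20 = 547.7 (feasible in tier 3): TC = 16,110×$47.20 + (16,110/547.7)×145 + (547.7/2)×0.33×$47.20 = $768,922.50.
EOQ at $46.58 = 551.3 < 12000, so use break Q=12000: TC = 16,110×$46.58 + (16,110/12000.0)×145 + (12000.0/2)×0.33×$46.58 = $842,826.86.
Lowest total cost among the candidates is at Q = 547.7.

TC* ≈ $768,922.50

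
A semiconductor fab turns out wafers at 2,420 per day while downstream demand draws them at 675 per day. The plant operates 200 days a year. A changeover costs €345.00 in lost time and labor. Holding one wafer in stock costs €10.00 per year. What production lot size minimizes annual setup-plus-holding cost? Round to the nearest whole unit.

Q* ≈ 3,594 wafers

Annual demand D = 675 × 200 = 135,000.
Production build-up factor (1 − d/p) = 1 − 675/2,420 = 0.7211.
Q* = √(2DS / (H(1 − d/p))) = √(2 × 135,000 × 345 / (10 × 0.7211)).
= √(93,150,000 / 7.2107) ≈ 3594.193.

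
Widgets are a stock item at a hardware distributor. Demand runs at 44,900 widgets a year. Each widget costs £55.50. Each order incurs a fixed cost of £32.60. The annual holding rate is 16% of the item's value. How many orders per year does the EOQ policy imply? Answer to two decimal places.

N ≈ 78.20 orders per year

Holding cost H = 0.16 × £55.50 = £8.8800 per unit per year.
Q* = √(2DS/H) = √(2 × 44,900 × 32.6 / 8.88) ≈ 574.17.
Orders per year = D / Q* = 44,900 / 574.17 ≈ 78.200.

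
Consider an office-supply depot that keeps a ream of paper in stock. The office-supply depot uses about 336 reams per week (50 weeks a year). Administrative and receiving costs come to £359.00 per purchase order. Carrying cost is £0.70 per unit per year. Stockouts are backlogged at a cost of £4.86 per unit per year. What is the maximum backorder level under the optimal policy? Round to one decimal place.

S* ≈ 559.0 reams

Annual demand D = 336 × 50 = 16,800.
With planned backorders, Q* = √(2DS/H) · √((H+B)/B).
√(2DS/H) = √(2 × 16,800 × 359 / 0.7) = 4151.144.
√((H+B)/B) = √((0.7+4.86)/4.86) = 1.0696.
Q* ≈ 4440.042.
S* = Q* · H/(H+B) = 4440.042 × 0.7/5.56 ≈ 558.998.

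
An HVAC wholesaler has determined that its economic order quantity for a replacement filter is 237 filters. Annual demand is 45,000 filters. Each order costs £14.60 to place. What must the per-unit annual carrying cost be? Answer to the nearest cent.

H ≈ £23.39

The basic EOQ model gives Q* = √(2DS/H); rearrange for the unknown.
From Q* = √(2DS/H): H = 2DS / Q*² = 2 × 45,000 × 14.6 / 237² = 23.3937.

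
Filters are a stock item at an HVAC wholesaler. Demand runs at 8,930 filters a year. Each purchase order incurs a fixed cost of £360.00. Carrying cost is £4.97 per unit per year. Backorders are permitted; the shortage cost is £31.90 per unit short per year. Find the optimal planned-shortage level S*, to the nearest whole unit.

S* ≈ 165 filters

With planned backorders, Q* = √(2DS/H) · √((H+B)/B).
√(2DS/H) = √(2 × 8,930 × 360 / 4.97) = 1137.401.
√((H+B)/B) = √((4.97+31.9)/31.9) = 1.0751.
Q* ≈ 1222.799.
S* = Q* · H/(H+B) = 1222.799 × 4.97/36.87 ≈ 164.831.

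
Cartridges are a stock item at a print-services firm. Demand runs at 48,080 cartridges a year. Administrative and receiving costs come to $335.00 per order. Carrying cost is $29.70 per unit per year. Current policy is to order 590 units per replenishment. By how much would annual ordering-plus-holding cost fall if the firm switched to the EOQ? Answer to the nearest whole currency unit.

Extra cost ≈ $5,130 per year

EOQ = √(2DS/H) = √(2 × 48,080 × 335 / 29.7) ≈ 1041.46.
Cost at Q* = (D/Q*)S + (Q*/2)H = √(2DSH) ≈ $30,931.28.
Cost at Q = 590: (48,080/590)×335 + (590/2)×29.7 = $27,299.66 + $8,761.50 = $36,061.16.
Excess = $36,061.16 − $30,931.28 = $5,129.88.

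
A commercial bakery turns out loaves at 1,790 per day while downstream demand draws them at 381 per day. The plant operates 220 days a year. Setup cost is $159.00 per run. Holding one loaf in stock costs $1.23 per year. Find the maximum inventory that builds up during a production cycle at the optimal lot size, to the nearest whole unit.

I_max ≈ 4,130 loaves

Annual demand D = 381 × 220 = 83,820.
Production build-up factor (1 − d/p) = 1 − 381/1,790 = 0.7872.
Q* = √(2DS / (H(1 − d/p))) = √(2 × 83,820 × 159 / (1.23 × 0.7872)).
= √(26,654,760 / 0.9682) ≈ 5246.937.
Maximum inventory = Q*(1 − d/p) = 5246.937 × 0.7872 ≈ 4130.131.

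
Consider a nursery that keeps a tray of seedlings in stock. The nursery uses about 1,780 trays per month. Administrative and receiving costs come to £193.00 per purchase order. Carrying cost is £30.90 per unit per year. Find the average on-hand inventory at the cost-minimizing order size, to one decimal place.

Average inventory ≈ 258.3 trays

Annual demand D = 1,780 × 12 = 21,360.
Q* = √(2DS/H) = √(2 × 21,360 × 193 / 30.9) ≈ 516.55.
Average inventory = Q*/2 ≈ 516.55 / 2 = 258.277.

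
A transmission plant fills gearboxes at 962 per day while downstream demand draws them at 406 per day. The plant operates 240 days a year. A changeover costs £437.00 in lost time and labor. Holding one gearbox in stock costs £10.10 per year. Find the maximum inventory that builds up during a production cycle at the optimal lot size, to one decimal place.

Annual demand D = 406 × 240 = 97,440.
Production build-up factor (1 − d/p) = 1 − 406/962 = 0.5780.
Q* = √(2DS / (H(1 − d/p))) = √(2 × 97,440 × 437 / (10.1 × 0.5780)).
= √(85,162,560 / 5.8374) ≈ 3819.564.
Maximum inventory = Q*(1 − d/p) = 3819.564 × 0.5780 ≈ 2207.565.

I_max ≈ 2,207.6 gearboxes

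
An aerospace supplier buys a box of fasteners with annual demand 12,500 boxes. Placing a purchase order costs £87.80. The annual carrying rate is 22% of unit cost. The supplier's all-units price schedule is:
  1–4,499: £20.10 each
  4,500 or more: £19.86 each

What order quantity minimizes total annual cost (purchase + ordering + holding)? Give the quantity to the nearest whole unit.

Q* ≈ 705 boxes

Holding cost per unit per year at price C is H = 0.22·C.
For each price level, check whether its EOQ is feasible; otherwise the best quantity at that price is the breakpoint.
EOQ at £20.10 = 704.5 (feasible in tier 1): TC = 12,500×£20.10 + (12,500/704.5)×87.8 + (704.5/2)×0.22×£20.10 = £254,365.49.
EOQ at £19.86 = 708.8 < 4500, so use break Q=4500: TC = 12,500×£19.86 + (12,500/4500.0)×87.8 + (4500.0/2)×0.22×£19.86 = £258,324.59.
Lowest total cost is £254,365.49 at Q = 704.5.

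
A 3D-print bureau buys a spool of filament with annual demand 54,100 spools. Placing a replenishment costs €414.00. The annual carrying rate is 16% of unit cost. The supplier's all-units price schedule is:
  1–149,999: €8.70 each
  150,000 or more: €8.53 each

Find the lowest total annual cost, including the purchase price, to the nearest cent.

TC* ≈ €478,566.48

Holding cost per unit per year at price C is H = 0.16·C.
Evaluate total cost at each tier's feasible EOQ or, if the EOQ is below the tier, at the tier's minimum quantity.
EOQ at €8.70 = 5672.8 (feasible in tier 1): TC = 54,100×€8.70 + (54,100/5672.8)×414 + (5672.8/2)×0.16×€8.70 = €478,566.48.
EOQ at €8.53 = 5729.0 < 150000, so use break Q=150000: TC = 54,100×€8.53 + (54,100/150000.0)×414 + (150000.0/2)×0.16×€8.53 = €563,982.32.
Lowest total cost among the candidates is at Q = 5672.8.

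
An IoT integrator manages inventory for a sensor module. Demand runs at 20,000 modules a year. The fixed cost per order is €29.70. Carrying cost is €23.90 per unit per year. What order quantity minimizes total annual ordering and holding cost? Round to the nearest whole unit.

EOQ = √(2DS / H) = √(2 × 20,000 × 29.7 / 23.9).
= √(1,188,000 / 23.9) = √49,707.113 ≈ 222.951.

Q* ≈ 223 modules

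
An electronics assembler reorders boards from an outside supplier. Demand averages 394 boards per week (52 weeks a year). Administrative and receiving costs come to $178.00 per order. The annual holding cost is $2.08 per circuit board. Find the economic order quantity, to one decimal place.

Annual demand D = 394 × 52 = 20,488.
EOQ = √(2DS / H) = √(2 × 20,488 × 178 / 2.08).
= √(7,293,728 / 2.08) = √3,506,600 ≈ 1872.592.

Q* ≈ 1,872.6 boards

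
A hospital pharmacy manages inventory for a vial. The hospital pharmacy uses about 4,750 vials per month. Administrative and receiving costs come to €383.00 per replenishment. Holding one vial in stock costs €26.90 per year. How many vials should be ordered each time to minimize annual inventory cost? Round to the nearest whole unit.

Q* ≈ 1,274 vials

Annual demand D = 4,750 × 12 = 57,000.
EOQ = √(2DS / H) = √(2 × 57,000 × 383 / 26.9).
= √(43,662,000 / 26.9) = √1,623,122.6766 ≈ 1274.018.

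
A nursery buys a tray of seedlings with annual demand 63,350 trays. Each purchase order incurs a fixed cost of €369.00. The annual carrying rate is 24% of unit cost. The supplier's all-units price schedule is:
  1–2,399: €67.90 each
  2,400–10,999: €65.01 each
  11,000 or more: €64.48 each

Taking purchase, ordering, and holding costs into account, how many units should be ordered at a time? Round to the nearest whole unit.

Q* ≈ 2,400 trays

Holding cost per unit per year at price C is H = 0.24·C.
For each price level, check whether its EOQ is feasible; otherwise the best quantity at that price is the breakpoint.
EOQ at €67.90 = 1693.8 (feasible in tier 1): TC = 63,350×€67.90 + (63,350/1693.8)×369 + (1693.8/2)×0.24×€67.90 = €4,329,067.09.
EOQ at €65.01 = 1731.0 < 2400, so use break Q=2400: TC = 63,350×€65.01 + (63,350/2400.0)×369 + (2400.0/2)×0.24×€65.01 = €4,146,846.44.
EOQ at €64.48 = 1738.1 < 11000, so use break Q=11000: TC = 63,350×€64.48 + (63,350/11000.0)×369 + (11000.0/2)×0.24×€64.48 = €4,172,046.70.
Lowest total cost is €4,146,846.44 at Q = 2400.0.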